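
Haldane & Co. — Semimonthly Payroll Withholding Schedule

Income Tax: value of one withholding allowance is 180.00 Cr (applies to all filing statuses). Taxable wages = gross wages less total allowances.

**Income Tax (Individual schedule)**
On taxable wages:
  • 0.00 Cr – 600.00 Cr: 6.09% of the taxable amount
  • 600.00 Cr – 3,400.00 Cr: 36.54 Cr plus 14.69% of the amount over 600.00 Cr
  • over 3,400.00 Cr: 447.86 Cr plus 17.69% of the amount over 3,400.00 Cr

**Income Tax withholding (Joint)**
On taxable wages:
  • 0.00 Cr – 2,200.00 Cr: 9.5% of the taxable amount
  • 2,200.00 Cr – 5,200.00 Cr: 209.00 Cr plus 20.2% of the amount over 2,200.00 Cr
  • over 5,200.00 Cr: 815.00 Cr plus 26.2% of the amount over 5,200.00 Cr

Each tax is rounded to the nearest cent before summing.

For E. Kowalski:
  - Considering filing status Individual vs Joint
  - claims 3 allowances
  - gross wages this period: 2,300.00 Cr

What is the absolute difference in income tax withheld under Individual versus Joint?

Income Tax (Individual): taxable = 2,300.00 Cr − 3×180.00 Cr = 1,760.00 Cr
  36.54 Cr + 14.69% × (1,760.00 Cr − 600.00 Cr) = 36.54 Cr + 14.69% × 1,160.00 Cr = 206.94 Cr
Income Tax (Joint): taxable = 2,300.00 Cr − 3×180.00 Cr = 1,760.00 Cr
  9.5% × 1,760.00 Cr = 167.20 Cr
Difference: |206.94 Cr − 167.20 Cr| = 39.74 Cr (higher under Individual)

39.74 Cr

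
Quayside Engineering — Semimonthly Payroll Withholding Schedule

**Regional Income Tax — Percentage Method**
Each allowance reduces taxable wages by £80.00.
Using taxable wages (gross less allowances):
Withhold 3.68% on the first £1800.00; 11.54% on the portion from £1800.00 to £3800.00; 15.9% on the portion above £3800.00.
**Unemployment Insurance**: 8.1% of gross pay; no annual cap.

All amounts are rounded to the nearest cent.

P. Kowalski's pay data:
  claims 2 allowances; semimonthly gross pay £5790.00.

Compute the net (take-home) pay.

£4733.00

Regional Income Tax: taxable = £5790.00 − 2×£80.00 = £5630.00
  £297.04 + 15.9% × (£5630.00 − £3800.00) = £297.04 + 15.9% × £1830.00 = £588.01
Unemployment Insurance: 8.1% × £5790.00 = £468.99
Total withheld: £588.01 + £468.99 = £1057.00
Net pay: £5790.00 − £1057.00 = £4733.00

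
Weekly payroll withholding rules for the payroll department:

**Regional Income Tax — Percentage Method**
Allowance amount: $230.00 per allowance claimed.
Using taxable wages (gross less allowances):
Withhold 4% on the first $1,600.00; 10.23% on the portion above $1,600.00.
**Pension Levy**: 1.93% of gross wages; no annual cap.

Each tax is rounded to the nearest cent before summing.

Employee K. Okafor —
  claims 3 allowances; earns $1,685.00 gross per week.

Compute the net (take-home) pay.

$1,612.68

Regional Income Tax: taxable = $1,685.00 − 3×$230.00 = $995.00
  4% × $995.00 = $39.80
Pension Levy: 1.93% × $1,685.00 = $32.52
Total withheld: $39.80 + $32.52 = $72.32
Net pay: $1,685.00 − $72.32 = $1,612.68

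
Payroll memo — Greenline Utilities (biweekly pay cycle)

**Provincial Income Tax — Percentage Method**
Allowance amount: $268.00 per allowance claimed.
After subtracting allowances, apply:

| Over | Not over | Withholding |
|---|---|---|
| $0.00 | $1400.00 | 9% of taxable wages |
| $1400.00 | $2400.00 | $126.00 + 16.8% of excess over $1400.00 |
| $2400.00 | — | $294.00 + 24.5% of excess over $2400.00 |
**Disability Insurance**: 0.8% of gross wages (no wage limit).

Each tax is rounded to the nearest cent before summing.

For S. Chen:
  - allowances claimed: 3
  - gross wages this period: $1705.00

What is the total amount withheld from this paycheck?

$94.73

Provincial Income Tax: taxable = $1705.00 − 3×$268.00 = $901.00
  9% × $901.00 = $81.09
Disability Insurance: 0.8% × $1705.00 = $13.64
Total: $81.09 + $13.64 = $94.73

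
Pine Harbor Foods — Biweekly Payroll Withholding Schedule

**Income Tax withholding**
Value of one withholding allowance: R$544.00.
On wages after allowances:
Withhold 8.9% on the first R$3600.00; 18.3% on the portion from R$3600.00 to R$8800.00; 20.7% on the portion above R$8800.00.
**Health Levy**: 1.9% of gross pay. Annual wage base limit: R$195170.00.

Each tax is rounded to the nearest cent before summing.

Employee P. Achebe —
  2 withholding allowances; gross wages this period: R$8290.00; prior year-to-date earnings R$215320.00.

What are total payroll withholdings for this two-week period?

R$979.57

Income Tax: taxable = R$8290.00 − 2×R$544.00 = R$7202.00
  R$320.40 + 18.3% × (R$7202.00 − R$3600.00) = R$320.40 + 18.3% × R$3602.00 = R$979.57
Health Levy: YTD R$215320.00 ≥ cap R$195170.00 → R$0.00
Total: R$979.57 + R$0.00 = R$979.57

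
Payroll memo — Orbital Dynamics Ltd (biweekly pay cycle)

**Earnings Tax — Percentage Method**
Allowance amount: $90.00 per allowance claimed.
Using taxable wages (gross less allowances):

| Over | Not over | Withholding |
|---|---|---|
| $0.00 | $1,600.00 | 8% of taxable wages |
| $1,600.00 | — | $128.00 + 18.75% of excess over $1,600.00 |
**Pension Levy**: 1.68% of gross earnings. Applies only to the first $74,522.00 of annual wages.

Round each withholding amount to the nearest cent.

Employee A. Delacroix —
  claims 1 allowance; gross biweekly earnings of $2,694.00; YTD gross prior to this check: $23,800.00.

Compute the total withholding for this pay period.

$361.51

Earnings Tax: taxable = $2,694.00 − 1×$90.00 = $2,604.00
  $128.00 + 18.75% × ($2,604.00 − $1,600.00) = $128.00 + 18.75% × $1,004.00 = $316.25
Pension Levy: 1.68% × $2,694.00 = $45.26
Total: $316.25 + $45.26 = $361.51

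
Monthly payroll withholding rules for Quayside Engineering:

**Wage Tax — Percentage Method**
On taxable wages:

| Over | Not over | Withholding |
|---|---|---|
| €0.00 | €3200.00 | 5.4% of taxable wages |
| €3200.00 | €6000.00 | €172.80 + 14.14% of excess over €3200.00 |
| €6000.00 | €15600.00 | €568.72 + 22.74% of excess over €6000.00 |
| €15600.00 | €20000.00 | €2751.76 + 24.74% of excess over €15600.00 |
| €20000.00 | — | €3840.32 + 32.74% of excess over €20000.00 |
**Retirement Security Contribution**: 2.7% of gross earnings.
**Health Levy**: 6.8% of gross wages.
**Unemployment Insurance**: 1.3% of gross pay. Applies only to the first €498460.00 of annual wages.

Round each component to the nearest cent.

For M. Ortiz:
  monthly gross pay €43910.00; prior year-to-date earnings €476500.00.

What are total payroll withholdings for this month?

Wage Tax: taxable = €43910.00
  €3840.32 + 32.74% × (€43910.00 − €20000.00) = €3840.32 + 32.74% × €23910.00 = €11668.45
Retirement Security Contribution: 2.7% × €43910.00 = €1185.57
Health Levy: 6.8% × €43910.00 = €2985.88
Unemployment Insurance: cap €498460.00 − YTD €476500.00 = €21960.00 subject; 1.3% × €21960.00 = €285.48
Total: €11668.45 + €1185.57 + €2985.88 + €285.48 = €16125.38

€16125.38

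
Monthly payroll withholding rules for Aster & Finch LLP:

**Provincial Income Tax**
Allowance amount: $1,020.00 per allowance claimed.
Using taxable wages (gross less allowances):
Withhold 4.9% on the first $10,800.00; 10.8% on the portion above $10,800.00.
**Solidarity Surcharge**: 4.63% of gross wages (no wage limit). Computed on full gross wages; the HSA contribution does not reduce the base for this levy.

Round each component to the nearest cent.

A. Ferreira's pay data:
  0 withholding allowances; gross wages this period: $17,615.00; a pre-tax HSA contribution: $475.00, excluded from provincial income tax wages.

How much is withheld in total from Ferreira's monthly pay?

$2,029.49

Provincial Income Tax: taxable = $17,615.00 − $475.00 = $17,140.00
  $529.20 + 10.8% × ($17,140.00 − $10,800.00) = $529.20 + 10.8% × $6,340.00 = $1,213.92
Solidarity Surcharge: 4.63% × $17,615.00 = $815.57
Total: $1,213.92 + $815.57 = $2,029.49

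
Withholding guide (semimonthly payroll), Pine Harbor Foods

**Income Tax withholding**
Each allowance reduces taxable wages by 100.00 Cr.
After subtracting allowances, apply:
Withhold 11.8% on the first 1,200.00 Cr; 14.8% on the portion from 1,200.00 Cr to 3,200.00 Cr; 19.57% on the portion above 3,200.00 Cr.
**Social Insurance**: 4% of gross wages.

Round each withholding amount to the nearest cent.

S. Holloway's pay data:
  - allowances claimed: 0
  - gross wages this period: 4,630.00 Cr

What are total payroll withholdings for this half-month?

902.65 Cr

Income Tax: taxable = 4,630.00 Cr
  437.60 Cr + 19.57% × (4,630.00 Cr − 3,200.00 Cr) = 437.60 Cr + 19.57% × 1,430.00 Cr = 717.45 Cr
Social Insurance: 4% × 4,630.00 Cr = 185.20 Cr
Total: 717.45 Cr + 185.20 Cr = 902.65 Cr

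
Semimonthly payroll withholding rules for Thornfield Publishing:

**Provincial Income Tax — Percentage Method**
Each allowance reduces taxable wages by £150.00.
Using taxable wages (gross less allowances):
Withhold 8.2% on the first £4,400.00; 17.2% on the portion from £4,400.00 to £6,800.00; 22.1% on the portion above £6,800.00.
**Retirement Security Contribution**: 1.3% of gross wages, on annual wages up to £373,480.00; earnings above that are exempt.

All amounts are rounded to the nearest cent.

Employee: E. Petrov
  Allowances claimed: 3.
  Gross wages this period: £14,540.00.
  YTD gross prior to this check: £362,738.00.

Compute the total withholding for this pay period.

£2,524.34

Provincial Income Tax: taxable = £14,540.00 − 3×£150.00 = £14,090.00
  £773.60 + 22.1% × (£14,090.00 − £6,800.00) = £773.60 + 22.1% × £7,290.00 = £2,384.69
Retirement Security Contribution: cap £373,480.00 − YTD £362,738.00 = £10,742.00 subject; 1.3% × £10,742.00 = £139.65
Total: £2,384.69 + £139.65 = £2,524.34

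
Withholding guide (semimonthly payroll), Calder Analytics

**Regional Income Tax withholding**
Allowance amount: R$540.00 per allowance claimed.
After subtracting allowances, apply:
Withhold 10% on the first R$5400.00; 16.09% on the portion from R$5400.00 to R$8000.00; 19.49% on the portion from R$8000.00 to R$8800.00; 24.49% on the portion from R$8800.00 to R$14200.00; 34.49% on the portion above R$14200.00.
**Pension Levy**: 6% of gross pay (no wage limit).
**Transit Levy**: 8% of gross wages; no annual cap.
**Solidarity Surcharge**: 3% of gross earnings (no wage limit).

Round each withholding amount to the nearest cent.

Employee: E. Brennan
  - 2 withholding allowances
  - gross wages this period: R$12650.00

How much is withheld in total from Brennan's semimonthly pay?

R$3943.13

Regional Income Tax: taxable = R$12650.00 − 2×R$540.00 = R$11570.00
  R$1114.26 + 24.49% × (R$11570.00 − R$8800.00) = R$1114.26 + 24.49% × R$2770.00 = R$1792.63
Pension Levy: 6% × R$12650.00 = R$759.00
Transit Levy: 8% × R$12650.00 = R$1012.00
Solidarity Surcharge: 3% × R$12650.00 = R$379.50
Total: R$1792.63 + R$759.00 + R$1012.00 + R$379.50 = R$3943.13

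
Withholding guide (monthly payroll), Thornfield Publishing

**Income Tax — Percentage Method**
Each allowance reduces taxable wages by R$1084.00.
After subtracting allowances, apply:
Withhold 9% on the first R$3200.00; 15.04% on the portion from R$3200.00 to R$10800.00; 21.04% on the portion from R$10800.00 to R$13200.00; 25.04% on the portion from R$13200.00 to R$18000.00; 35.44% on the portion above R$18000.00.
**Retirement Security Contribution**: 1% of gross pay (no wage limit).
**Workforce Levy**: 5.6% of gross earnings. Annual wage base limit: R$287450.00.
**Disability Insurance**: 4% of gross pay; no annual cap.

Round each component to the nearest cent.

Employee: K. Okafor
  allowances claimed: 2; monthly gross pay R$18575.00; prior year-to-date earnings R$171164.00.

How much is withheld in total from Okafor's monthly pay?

R$4707.98

Income Tax: taxable = R$18575.00 − 2×R$1084.00 = R$16407.00
  R$1936.00 + 25.04% × (R$16407.00 − R$13200.00) = R$1936.00 + 25.04% × R$3207.00 = R$2739.03
Retirement Security Contribution: 1% × R$18575.00 = R$185.75
Workforce Levy: 5.6% × R$18575.00 = R$1040.20
Disability Insurance: 4% × R$18575.00 = R$743.00
Total: R$2739.03 + R$185.75 + R$1040.20 + R$743.00 = R$4707.98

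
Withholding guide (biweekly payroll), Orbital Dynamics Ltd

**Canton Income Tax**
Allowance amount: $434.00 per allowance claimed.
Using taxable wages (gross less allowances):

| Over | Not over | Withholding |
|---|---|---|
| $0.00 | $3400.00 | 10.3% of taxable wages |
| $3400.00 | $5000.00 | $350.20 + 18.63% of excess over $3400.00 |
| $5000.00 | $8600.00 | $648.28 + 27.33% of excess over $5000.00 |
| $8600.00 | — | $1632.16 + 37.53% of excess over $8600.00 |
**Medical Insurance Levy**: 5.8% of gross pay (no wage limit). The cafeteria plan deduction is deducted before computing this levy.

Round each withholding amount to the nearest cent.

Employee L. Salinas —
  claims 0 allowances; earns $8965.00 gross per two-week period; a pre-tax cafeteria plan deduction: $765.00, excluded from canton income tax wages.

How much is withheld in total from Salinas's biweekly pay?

$1998.44

Canton Income Tax: taxable = $8965.00 − $765.00 = $8200.00
  $648.28 + 27.33% × ($8200.00 − $5000.00) = $648.28 + 27.33% × $3200.00 = $1522.84
Medical Insurance Levy: 5.8% × $8200.00 = $475.60
Total: $1522.84 + $475.60 = $1998.44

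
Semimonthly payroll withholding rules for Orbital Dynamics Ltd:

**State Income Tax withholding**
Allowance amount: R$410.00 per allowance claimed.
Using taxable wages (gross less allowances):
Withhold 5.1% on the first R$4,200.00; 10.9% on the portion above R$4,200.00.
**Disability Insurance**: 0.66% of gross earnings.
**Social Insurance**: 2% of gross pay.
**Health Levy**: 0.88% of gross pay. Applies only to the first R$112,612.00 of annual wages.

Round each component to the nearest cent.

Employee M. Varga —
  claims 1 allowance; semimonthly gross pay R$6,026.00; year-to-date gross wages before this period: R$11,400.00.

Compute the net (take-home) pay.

State Income Tax: taxable = R$6,026.00 − 1×R$410.00 = R$5,616.00
  R$214.20 + 10.9% × (R$5,616.00 − R$4,200.00) = R$214.20 + 10.9% × R$1,416.00 = R$368.54
Disability Insurance: 0.66% × R$6,026.00 = R$39.77
Social Insurance: 2% × R$6,026.00 = R$120.52
Health Levy: 0.88% × R$6,026.00 = R$53.03
Total withheld: R$368.54 + R$39.77 + R$120.52 + R$53.03 = R$581.86
Net pay: R$6,026.00 − R$581.86 = R$5,444.14

R$5,444.14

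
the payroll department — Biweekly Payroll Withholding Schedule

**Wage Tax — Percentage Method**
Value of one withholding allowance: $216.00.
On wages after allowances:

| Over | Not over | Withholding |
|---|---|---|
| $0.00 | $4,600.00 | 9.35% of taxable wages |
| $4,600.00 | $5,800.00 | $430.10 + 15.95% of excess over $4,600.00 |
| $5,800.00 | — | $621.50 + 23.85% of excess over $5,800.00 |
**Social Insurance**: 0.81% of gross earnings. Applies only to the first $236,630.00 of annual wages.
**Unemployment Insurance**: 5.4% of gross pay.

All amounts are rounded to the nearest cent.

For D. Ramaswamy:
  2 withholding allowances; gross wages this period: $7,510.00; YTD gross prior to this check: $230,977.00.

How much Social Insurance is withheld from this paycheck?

$45.79

Social Insurance: cap $236,630.00 − YTD $230,977.00 = $5,653.00 subject; 0.81% × $5,653.00 = $45.79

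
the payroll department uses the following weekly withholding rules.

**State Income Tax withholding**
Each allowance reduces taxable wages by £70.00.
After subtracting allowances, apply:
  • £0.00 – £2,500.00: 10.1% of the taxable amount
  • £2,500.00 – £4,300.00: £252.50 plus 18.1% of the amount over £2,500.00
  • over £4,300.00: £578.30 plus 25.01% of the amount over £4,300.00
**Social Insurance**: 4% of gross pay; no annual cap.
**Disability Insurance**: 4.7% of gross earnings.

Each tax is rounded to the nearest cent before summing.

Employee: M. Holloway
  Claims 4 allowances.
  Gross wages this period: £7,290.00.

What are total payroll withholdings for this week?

State Income Tax: taxable = £7,290.00 − 4×£70.00 = £7,010.00
  £578.30 + 25.01% × (£7,010.00 − £4,300.00) = £578.30 + 25.01% × £2,710.00 = £1,256.07
Social Insurance: 4% × £7,290.00 = £291.60
Disability Insurance: 4.7% × £7,290.00 = £342.63
Total: £1,256.07 + £291.60 + £342.63 = £1,890.30

£1,890.30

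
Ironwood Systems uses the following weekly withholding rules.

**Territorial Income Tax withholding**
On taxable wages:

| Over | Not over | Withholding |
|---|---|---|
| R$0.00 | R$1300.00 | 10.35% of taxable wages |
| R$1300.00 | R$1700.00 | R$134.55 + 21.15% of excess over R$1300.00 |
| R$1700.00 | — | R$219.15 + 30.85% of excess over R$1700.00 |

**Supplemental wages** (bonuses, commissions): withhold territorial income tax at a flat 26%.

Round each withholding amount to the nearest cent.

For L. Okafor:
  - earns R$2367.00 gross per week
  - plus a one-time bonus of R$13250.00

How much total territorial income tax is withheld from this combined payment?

Territorial Income Tax: taxable = R$2367.00
  R$219.15 + 30.85% × (R$2367.00 − R$1700.00) = R$219.15 + 30.85% × R$667.00 = R$424.92
Supplemental (26% flat on bonus): 26% × R$13250.00 = R$3445.00
Total territorial income tax: R$424.92 + R$3445.00 = R$3869.92

R$3869.92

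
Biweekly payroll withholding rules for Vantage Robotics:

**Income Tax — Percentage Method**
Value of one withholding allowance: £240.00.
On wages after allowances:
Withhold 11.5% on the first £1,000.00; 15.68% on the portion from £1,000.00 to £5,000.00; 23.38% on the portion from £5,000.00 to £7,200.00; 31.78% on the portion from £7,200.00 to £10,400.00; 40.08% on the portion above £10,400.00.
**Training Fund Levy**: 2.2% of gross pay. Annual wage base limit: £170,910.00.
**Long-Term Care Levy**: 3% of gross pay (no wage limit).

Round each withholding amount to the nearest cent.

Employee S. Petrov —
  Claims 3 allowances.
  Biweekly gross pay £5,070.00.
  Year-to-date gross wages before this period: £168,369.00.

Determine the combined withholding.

Income Tax: taxable = £5,070.00 − 3×£240.00 = £4,350.00
  £115.00 + 15.68% × (£4,350.00 − £1,000.00) = £115.00 + 15.68% × £3,350.00 = £640.28
Training Fund Levy: cap £170,910.00 − YTD £168,369.00 = £2,541.00 subject; 2.2% × £2,541.00 = £55.90
Long-Term Care Levy: 3% × £5,070.00 = £152.10
Total: £640.28 + £55.90 + £152.10 = £848.28

£848.28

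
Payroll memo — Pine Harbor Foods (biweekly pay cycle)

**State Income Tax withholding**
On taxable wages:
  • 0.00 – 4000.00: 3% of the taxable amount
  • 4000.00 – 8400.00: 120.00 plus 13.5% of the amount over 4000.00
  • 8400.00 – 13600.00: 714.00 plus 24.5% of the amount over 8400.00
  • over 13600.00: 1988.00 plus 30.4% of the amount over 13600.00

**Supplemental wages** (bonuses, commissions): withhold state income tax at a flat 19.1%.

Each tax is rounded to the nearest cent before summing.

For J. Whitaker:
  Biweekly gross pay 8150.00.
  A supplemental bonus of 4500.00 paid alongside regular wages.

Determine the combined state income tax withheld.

1539.75

State Income Tax: taxable = 8150.00
  120.00 + 13.5% × (8150.00 − 4000.00) = 120.00 + 13.5% × 4150.00 = 680.25
Supplemental (19.1% flat on bonus): 19.1% × 4500.00 = 859.50
Total state income tax: 680.25 + 859.50 = 1539.75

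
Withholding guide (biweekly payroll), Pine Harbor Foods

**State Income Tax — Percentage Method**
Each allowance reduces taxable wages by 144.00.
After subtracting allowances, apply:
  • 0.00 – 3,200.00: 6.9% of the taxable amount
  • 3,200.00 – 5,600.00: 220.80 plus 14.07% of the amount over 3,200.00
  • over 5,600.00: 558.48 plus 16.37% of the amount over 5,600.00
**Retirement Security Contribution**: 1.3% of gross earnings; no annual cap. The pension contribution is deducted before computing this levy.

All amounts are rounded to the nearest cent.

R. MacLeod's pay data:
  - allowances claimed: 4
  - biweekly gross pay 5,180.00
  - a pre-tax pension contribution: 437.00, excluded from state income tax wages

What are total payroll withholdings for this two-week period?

State Income Tax: taxable = 5,180.00 − 437.00 − 4×144.00 = 4,167.00
  220.80 + 14.07% × (4,167.00 − 3,200.00) = 220.80 + 14.07% × 967.00 = 356.86
Retirement Security Contribution: 1.3% × 4,743.00 = 61.66
Total: 356.86 + 61.66 = 418.52

418.52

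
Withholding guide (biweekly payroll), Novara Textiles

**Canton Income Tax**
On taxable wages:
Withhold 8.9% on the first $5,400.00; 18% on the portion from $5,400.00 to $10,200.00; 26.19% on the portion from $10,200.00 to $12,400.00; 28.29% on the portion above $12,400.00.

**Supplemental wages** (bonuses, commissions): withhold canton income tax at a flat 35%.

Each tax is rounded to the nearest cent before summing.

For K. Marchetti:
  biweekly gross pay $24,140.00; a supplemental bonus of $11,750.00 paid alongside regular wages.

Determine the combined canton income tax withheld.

Canton Income Tax: taxable = $24,140.00
  $1,920.78 + 28.29% × ($24,140.00 − $12,400.00) = $1,920.78 + 28.29% × $11,740.00 = $5,242.03
Supplemental (35% flat on bonus): 35% × $11,750.00 = $4,112.50
Total canton income tax: $5,242.03 + $4,112.50 = $9,354.53

$9,354.53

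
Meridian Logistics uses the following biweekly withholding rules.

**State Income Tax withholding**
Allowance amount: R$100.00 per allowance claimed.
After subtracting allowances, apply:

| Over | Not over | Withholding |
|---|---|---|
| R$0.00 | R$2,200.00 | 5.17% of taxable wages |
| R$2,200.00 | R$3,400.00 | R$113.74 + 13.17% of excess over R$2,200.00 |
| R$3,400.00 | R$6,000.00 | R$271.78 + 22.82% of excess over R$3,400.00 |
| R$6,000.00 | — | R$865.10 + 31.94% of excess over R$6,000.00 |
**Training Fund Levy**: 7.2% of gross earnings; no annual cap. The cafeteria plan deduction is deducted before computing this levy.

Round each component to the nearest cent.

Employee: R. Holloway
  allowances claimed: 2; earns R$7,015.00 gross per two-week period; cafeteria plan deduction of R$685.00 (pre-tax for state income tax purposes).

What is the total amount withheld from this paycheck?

R$1,362.38

State Income Tax: taxable = R$7,015.00 − R$685.00 − 2×R$100.00 = R$6,130.00
  R$865.10 + 31.94% × (R$6,130.00 − R$6,000.00) = R$865.10 + 31.94% × R$130.00 = R$906.62
Training Fund Levy: 7.2% × R$6,330.00 = R$455.76
Total: R$906.62 + R$455.76 = R$1,362.38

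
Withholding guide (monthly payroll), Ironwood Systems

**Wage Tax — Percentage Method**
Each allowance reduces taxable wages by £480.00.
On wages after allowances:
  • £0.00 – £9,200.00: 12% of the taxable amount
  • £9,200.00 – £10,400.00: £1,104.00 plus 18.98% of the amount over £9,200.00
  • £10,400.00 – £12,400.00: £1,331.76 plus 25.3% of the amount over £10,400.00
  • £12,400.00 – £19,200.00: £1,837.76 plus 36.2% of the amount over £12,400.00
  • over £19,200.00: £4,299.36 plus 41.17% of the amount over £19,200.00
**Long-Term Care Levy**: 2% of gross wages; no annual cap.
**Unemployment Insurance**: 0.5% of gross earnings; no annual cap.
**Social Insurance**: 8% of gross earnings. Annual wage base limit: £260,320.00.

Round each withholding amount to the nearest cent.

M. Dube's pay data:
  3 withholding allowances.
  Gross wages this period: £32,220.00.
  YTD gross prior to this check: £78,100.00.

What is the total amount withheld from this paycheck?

£12,449.95

Wage Tax: taxable = £32,220.00 − 3×£480.00 = £30,780.00
  £4,299.36 + 41.17% × (£30,780.00 − £19,200.00) = £4,299.36 + 41.17% × £11,580.00 = £9,066.85
Long-Term Care Levy: 2% × £32,220.00 = £644.40
Unemployment Insurance: 0.5% × £32,220.00 = £161.10
Social Insurance: 8% × £32,220.00 = £2,577.60
Total: £9,066.85 + £644.40 + £161.10 + £2,577.60 = £12,449.95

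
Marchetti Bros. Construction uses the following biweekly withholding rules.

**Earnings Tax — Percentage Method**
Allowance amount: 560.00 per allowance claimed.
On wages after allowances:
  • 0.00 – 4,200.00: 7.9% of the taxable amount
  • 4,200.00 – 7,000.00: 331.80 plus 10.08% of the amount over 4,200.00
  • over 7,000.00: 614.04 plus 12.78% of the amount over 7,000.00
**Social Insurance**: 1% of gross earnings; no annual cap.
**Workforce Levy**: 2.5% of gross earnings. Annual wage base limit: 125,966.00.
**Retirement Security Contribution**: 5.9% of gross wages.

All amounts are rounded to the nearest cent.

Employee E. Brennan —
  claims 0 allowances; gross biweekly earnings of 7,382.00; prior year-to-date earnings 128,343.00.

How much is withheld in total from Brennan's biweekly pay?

1,172.22

Earnings Tax: taxable = 7,382.00
  614.04 + 12.78% × (7,382.00 − 7,000.00) = 614.04 + 12.78% × 382.00 = 662.86
Social Insurance: 1% × 7,382.00 = 73.82
Workforce Levy: YTD 128,343.00 ≥ cap 125,966.00 → 0.00
Retirement Security Contribution: 5.9% × 7,382.00 = 435.54
Total: 662.86 + 73.82 + 0.00 + 435.54 = 1,172.22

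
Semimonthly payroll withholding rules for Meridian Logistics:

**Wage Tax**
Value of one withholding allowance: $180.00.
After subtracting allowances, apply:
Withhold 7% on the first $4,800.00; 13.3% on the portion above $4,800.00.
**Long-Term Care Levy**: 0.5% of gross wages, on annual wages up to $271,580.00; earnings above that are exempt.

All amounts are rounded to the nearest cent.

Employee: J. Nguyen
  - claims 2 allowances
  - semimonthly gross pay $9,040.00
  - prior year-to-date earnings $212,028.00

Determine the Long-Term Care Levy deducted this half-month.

$45.20

Long-Term Care Levy: 0.5% × $9,040.00 = $45.20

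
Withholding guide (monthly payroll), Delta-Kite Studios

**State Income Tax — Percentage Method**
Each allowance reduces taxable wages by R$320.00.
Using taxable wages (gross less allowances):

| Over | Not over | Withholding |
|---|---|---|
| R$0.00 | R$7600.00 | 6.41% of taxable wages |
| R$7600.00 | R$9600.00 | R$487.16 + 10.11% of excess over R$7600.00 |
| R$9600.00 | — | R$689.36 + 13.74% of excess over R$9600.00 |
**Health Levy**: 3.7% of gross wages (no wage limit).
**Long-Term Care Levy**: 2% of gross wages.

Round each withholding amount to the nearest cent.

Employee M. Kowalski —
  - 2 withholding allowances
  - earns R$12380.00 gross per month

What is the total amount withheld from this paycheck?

State Income Tax: taxable = R$12380.00 − 2×R$320.00 = R$11740.00
  R$689.36 + 13.74% × (R$11740.00 − R$9600.00) = R$689.36 + 13.74% × R$2140.00 = R$983.40
Health Levy: 3.7% × R$12380.00 = R$458.06
Long-Term Care Levy: 2% × R$12380.00 = R$247.60
Total: R$983.40 + R$458.06 + R$247.60 = R$1689.06

R$1689.06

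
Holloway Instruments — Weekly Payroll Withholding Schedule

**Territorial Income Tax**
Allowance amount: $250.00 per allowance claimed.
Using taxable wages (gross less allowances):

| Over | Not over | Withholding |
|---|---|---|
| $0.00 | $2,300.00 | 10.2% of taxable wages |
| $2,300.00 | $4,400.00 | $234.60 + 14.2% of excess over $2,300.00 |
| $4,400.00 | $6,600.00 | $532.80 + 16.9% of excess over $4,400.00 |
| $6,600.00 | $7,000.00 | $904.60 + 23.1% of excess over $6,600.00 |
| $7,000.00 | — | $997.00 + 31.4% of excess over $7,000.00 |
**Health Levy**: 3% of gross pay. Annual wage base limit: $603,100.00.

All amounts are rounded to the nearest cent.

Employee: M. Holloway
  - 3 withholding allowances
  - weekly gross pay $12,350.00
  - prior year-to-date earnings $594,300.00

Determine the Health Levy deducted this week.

$264.00

Health Levy: cap $603,100.00 − YTD $594,300.00 = $8,800.00 subject; 3% × $8,800.00 = $264.00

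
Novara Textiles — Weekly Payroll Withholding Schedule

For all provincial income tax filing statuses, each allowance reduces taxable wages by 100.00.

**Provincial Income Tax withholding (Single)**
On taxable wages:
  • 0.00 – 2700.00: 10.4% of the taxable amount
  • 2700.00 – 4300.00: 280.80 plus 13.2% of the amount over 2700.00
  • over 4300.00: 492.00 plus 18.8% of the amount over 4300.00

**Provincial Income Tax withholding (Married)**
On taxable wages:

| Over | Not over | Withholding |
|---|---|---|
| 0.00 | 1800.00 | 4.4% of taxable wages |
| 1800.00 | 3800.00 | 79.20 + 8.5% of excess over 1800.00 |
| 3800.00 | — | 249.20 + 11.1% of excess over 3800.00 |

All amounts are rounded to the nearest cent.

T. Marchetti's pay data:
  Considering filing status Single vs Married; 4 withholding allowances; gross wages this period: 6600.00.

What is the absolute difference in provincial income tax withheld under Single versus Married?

Provincial Income Tax (Single): taxable = 6600.00 − 4×100.00 = 6200.00
  492.00 + 18.8% × (6200.00 − 4300.00) = 492.00 + 18.8% × 1900.00 = 849.20
Provincial Income Tax (Married): taxable = 6600.00 − 4×100.00 = 6200.00
  249.20 + 11.1% × (6200.00 − 3800.00) = 249.20 + 11.1% × 2400.00 = 515.60
Difference: |849.20 − 515.60| = 333.60 (higher under Single)

333.60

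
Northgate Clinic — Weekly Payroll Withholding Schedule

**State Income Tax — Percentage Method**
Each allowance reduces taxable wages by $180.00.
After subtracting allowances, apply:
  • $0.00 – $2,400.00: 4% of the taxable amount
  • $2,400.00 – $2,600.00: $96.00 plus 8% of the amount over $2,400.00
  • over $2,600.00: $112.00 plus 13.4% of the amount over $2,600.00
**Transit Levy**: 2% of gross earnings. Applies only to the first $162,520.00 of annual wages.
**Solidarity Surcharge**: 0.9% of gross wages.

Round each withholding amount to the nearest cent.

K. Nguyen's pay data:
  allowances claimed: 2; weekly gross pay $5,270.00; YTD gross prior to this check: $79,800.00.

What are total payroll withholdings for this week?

$574.37

State Income Tax: taxable = $5,270.00 − 2×$180.00 = $4,910.00
  $112.00 + 13.4% × ($4,910.00 − $2,600.00) = $112.00 + 13.4% × $2,310.00 = $421.54
Transit Levy: 2% × $5,270.00 = $105.40
Solidarity Surcharge: 0.9% × $5,270.00 = $47.43
Total: $421.54 + $105.40 + $47.43 = $574.37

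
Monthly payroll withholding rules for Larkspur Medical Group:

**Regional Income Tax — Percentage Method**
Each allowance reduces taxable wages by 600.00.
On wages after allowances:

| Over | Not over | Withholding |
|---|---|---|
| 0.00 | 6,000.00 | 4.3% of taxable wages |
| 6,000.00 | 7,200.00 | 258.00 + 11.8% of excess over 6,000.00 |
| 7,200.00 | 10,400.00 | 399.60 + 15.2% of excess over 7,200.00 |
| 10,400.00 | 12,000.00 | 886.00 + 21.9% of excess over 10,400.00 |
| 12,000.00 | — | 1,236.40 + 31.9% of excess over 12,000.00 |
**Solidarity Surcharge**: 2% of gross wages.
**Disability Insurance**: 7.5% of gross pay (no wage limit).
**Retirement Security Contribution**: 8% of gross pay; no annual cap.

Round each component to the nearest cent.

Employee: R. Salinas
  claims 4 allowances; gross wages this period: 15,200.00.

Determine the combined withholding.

Regional Income Tax: taxable = 15,200.00 − 4×600.00 = 12,800.00
  1,236.40 + 31.9% × (12,800.00 − 12,000.00) = 1,236.40 + 31.9% × 800.00 = 1,491.60
Solidarity Surcharge: 2% × 15,200.00 = 304.00
Disability Insurance: 7.5% × 15,200.00 = 1,140.00
Retirement Security Contribution: 8% × 15,200.00 = 1,216.00
Total: 1,491.60 + 304.00 + 1,140.00 + 1,216.00 = 4,151.60

4,151.60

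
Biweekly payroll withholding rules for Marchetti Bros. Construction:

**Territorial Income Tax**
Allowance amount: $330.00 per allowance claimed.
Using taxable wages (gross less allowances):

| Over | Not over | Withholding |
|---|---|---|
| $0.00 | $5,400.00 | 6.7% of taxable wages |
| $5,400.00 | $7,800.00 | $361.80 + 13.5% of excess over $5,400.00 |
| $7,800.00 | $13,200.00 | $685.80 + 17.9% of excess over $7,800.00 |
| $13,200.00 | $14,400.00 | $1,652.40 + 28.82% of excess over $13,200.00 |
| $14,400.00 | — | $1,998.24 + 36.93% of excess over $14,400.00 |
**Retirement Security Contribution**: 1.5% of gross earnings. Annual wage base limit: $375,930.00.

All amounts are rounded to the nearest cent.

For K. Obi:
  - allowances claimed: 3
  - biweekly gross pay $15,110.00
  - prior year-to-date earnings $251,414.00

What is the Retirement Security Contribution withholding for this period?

$226.65

Retirement Security Contribution: 1.5% × $15,110.00 = $226.65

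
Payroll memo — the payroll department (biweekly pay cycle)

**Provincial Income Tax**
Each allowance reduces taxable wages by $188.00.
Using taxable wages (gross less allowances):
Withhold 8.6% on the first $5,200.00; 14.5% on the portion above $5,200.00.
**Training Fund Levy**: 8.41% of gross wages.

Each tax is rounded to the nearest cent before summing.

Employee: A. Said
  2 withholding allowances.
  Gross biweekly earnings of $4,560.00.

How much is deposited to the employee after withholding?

$3,816.68

Provincial Income Tax: taxable = $4,560.00 − 2×$188.00 = $4,184.00
  8.6% × $4,184.00 = $359.82
Training Fund Levy: 8.41% × $4,560.00 = $383.50
Total withheld: $359.82 + $383.50 = $743.32
Net pay: $4,560.00 − $743.32 = $3,816.68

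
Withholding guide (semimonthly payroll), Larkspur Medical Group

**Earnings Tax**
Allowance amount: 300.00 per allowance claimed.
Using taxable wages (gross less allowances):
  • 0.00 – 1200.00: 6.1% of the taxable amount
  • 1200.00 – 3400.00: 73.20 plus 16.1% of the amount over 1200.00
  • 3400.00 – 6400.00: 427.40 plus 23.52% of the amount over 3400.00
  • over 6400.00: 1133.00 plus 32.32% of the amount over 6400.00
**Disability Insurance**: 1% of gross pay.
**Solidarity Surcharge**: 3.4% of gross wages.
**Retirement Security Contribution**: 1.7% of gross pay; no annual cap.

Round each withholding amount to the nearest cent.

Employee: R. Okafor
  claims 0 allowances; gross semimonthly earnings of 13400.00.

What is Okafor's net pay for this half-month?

Earnings Tax: taxable = 13400.00
  1133.00 + 32.32% × (13400.00 − 6400.00) = 1133.00 + 32.32% × 7000.00 = 3395.40
Disability Insurance: 1% × 13400.00 = 134.00
Solidarity Surcharge: 3.4% × 13400.00 = 455.60
Retirement Security Contribution: 1.7% × 13400.00 = 227.80
Total withheld: 3395.40 + 134.00 + 455.60 + 227.80 = 4212.80
Net pay: 13400.00 − 4212.80 = 9187.20

9187.20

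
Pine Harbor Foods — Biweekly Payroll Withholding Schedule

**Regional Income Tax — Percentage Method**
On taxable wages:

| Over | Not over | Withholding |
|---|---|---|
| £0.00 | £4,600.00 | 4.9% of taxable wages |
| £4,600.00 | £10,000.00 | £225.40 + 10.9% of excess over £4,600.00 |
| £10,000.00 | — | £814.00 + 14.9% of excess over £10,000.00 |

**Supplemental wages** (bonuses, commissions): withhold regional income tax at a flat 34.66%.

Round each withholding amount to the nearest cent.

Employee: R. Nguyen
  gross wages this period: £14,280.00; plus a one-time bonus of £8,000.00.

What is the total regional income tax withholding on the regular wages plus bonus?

£4,224.52

Regional Income Tax: taxable = £14,280.00
  £814.00 + 14.9% × (£14,280.00 − £10,000.00) = £814.00 + 14.9% × £4,280.00 = £1,451.72
Supplemental (34.66% flat on bonus): 34.66% × £8,000.00 = £2,772.80
Total regional income tax: £1,451.72 + £2,772.80 = £4,224.52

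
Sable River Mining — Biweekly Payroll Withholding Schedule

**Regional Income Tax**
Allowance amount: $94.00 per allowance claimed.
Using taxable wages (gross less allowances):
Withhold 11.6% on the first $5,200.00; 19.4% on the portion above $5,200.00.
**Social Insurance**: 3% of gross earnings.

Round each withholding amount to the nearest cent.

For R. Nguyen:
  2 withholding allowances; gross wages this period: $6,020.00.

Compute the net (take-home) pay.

$5,113.59

Regional Income Tax: taxable = $6,020.00 − 2×$94.00 = $5,832.00
  $603.20 + 19.4% × ($5,832.00 − $5,200.00) = $603.20 + 19.4% × $632.00 = $725.81
Social Insurance: 3% × $6,020.00 = $180.60
Total withheld: $725.81 + $180.60 = $906.41
Net pay: $6,020.00 − $906.41 = $5,113.59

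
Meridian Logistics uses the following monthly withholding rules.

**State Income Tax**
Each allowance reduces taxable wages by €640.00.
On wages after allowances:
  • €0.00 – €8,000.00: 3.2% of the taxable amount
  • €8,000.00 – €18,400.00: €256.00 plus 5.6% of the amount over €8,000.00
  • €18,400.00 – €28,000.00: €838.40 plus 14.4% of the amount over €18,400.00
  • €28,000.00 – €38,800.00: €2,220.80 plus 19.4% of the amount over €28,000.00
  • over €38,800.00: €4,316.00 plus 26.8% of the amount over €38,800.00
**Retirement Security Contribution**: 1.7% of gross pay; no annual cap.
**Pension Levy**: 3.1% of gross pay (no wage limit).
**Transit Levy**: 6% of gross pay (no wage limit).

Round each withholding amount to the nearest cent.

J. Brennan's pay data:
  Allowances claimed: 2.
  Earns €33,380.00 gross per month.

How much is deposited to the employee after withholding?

€26,758.76

State Income Tax: taxable = €33,380.00 − 2×€640.00 = €32,100.00
  €2,220.80 + 19.4% × (€32,100.00 − €28,000.00) = €2,220.80 + 19.4% × €4,100.00 = €3,016.20
Retirement Security Contribution: 1.7% × €33,380.00 = €567.46
Pension Levy: 3.1% × €33,380.00 = €1,034.78
Transit Levy: 6% × €33,380.00 = €2,002.80
Total withheld: €3,016.20 + €567.46 + €1,034.78 + €2,002.80 = €6,621.24
Net pay: €33,380.00 − €6,621.24 = €26,758.76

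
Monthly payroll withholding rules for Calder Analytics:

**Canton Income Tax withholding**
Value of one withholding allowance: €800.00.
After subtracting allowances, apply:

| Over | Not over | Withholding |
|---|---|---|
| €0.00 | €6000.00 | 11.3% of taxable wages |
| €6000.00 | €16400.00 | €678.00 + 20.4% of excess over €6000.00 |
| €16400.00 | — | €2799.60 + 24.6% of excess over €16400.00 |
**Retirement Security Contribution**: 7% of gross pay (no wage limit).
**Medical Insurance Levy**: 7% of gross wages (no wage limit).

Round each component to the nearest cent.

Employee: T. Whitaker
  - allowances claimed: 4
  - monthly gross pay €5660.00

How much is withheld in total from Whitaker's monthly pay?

Canton Income Tax: taxable = €5660.00 − 4×€800.00 = €2460.00
  11.3% × €2460.00 = €277.98
Retirement Security Contribution: 7% × €5660.00 = €396.20
Medical Insurance Levy: 7% × €5660.00 = €396.20
Total: €277.98 + €396.20 + €396.20 = €1070.38

€1070.38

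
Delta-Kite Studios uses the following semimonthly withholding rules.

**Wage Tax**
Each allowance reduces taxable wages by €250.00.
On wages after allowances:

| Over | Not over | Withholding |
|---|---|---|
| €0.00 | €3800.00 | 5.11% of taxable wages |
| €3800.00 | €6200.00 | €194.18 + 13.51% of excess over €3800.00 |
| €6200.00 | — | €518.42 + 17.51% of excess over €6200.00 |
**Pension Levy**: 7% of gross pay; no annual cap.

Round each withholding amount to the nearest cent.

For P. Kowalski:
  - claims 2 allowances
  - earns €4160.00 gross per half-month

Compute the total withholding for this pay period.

Wage Tax: taxable = €4160.00 − 2×€250.00 = €3660.00
  5.11% × €3660.00 = €187.03
Pension Levy: 7% × €4160.00 = €291.20
Total: €187.03 + €291.20 = €478.23

€478.23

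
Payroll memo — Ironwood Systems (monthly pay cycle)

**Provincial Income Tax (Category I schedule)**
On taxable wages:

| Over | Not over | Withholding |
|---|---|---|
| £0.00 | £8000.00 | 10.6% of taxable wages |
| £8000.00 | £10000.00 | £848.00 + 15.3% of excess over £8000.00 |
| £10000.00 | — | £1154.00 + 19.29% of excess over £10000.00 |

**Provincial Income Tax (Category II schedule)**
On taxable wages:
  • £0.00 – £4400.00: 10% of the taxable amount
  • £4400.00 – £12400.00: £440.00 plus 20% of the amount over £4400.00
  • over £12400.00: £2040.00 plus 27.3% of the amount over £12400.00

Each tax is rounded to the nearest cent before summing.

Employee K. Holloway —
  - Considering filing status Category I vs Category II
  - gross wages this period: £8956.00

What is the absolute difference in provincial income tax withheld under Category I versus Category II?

£356.93

Provincial Income Tax (Category I): taxable = £8956.00
  £848.00 + 15.3% × (£8956.00 − £8000.00) = £848.00 + 15.3% × £956.00 = £994.27
Provincial Income Tax (Category II): taxable = £8956.00
  £440.00 + 20% × (£8956.00 − £4400.00) = £440.00 + 20% × £4556.00 = £1351.20
Difference: |£994.27 − £1351.20| = £356.93 (higher under Category II)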